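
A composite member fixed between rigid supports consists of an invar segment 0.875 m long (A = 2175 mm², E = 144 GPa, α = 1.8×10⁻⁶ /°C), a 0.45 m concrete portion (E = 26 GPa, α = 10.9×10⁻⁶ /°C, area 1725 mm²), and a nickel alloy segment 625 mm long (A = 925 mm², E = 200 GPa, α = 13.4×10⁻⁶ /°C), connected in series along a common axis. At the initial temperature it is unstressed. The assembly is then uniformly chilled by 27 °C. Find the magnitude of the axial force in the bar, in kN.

Free thermal contraction of the whole bar: Σ αᵢΔT Lᵢ = 1.8×10⁻⁶×27×875 + 10.9×10⁻⁶×27×450 + 13.4×10⁻⁶×27×625 = 0.4011 mm.
The rigid supports impose zero overall length change; the single axial force P common to all segments must satisfy P Σ Lᵢ/(AᵢEᵢ) = δ_free.
The series flexibility is Σ Lᵢ/(AᵢEᵢ) = 875/(2175×144×10³) + 450/(1725×26×10³) + 625/(925×200×10³) = 1.621×10⁻⁵ mm/N.
Hence P = δ_free / Σ(L/AE) = 0.4011/1.621×10⁻⁵ = 24.75 kN (tensile).

P ≈ 24.7 kN (tensile)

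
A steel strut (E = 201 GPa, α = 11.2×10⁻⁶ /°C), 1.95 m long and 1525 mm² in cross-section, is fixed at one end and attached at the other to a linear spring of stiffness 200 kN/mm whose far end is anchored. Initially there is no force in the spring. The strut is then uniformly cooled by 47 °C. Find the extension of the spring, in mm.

δ ≈ 0.452 mm

If the spring were absent the strut would shorten by αΔT L = 11.2×10⁻⁶ × 47 × 1950 = 1.026 mm.
With a force P in the spring, the elastic change of the strut is PL/(AE) and that of the spring is P/k; compatibility requires their sum to equal δ_free.
P [ L/(AE) + 1/k ] = δ_free → P [ 1950/(1525×201×10³) + 1/(200×10³) ] = 1.026.
P = 1.026 / 1.136×10⁻⁵ = 90350 N.
Spring extension = P/k = 90350/(200×10³) = 0.4517 mm.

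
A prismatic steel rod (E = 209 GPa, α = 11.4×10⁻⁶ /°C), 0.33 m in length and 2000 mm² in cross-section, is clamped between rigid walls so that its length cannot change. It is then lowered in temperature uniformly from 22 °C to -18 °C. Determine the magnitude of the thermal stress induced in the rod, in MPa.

σ ≈ 95.3 MPa (tensile)

Because both ends are immovable the net strain is zero, and the suppressed thermal strain is αΔT = 11.4×10⁻⁶ × 40 = 456×10⁻⁶.
σ = EαΔT = 209×10³ × 11.4×10⁻⁶ × 40 = 95.3 MPa (tensile; the rod is trying to contract).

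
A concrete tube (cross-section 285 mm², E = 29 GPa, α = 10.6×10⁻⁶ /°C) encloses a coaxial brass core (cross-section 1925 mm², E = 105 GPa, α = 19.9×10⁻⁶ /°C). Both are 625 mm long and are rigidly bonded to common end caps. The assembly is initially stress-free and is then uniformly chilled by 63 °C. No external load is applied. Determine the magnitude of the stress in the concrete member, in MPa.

Both members must finish at the same length. With the larger α, the brass tends to over-contract; the plates restrain it, putting the brass in tension and the concrete in compression. With no external load the two internal forces are equal and opposite, magnitude P.
Setting the final lengths equal and cancelling L: (α₁ − α₂)ΔT = P/(A₁E₁) + P/(A₂E₂).
|α₁ − α₂|·ΔT = 9.3×10⁻⁶ × 63 = 0.0005859.
1/(A₁E₁) + 1/(A₂E₂) = 1/(285×29×10³) + 1/(1925×105×10³) = 1.259×10⁻⁷ N⁻¹.
So P = 0.0005859 / 1.259×10⁻⁷ = 4.652 kN.
σ_{concrete} = P/A₁ = 4652/285 = 16.32 MPa, compressive.

σ ≈ 16.3 MPa (compressive)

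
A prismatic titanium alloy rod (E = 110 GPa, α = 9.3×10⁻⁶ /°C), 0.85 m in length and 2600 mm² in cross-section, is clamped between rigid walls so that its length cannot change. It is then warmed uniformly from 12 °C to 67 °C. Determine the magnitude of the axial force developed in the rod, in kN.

P ≈ 146 kN (compressive)

Full restraint means ε = 0, so the stress is σ = EαΔT = 110×10³ × 9.3×10⁻⁶ × 55 = 56.27 MPa.
Axial force P = σA = 56.27 × 2600 = 146300 N = 146.3 kN, compressive.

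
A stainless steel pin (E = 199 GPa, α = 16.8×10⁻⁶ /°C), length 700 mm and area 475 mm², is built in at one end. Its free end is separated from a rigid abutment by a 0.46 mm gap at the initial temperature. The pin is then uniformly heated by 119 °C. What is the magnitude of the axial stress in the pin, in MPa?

If the wall were absent the pin would grow by αΔT L = 16.8×10⁻⁶ × 119 × 700 = 1.399 mm.
After closing the 0.46 mm clearance, 1.399 − 0.46 = 0.9394 mm of expansion remains to be suppressed by the wall.
Compatibility: PL/(AE) = 0.9394 mm, so σ = P/A = E × (0.9394/700) = 267.1 MPa.

σ ≈ 267 MPa (compressive)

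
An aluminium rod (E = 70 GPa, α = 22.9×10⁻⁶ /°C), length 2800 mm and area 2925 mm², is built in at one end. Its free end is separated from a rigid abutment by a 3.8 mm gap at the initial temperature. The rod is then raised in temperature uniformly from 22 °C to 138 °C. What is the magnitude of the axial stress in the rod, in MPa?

σ ≈ 90.9 MPa (compressive)

Free thermal elongation = αΔT L = 22.9×10⁻⁶ × 116 × 2800 = 7.438 mm.
After closing the 3.8 mm clearance, 7.438 − 3.8 = 3.638 mm of expansion remains to be suppressed by the wall.
So σ = E(δ_free − g)/L = 70×10³ × 3.638/2800 = 90.95 MPa.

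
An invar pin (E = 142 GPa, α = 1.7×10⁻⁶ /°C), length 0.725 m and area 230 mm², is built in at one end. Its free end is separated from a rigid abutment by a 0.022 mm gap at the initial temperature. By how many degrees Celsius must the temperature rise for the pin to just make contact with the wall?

ΔT ≈ 17.8 °C

The gap closes when αΔT L = 0.022 mm, since the pin is still unstressed at that instant.
ΔT = 0.022 / (1.7×10⁻⁶ × 725) = 17.85 °C.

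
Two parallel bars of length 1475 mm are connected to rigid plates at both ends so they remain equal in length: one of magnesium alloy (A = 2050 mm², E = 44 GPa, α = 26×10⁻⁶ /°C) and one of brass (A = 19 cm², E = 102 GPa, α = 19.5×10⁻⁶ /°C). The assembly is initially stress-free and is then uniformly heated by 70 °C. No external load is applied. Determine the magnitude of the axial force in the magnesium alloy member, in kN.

Both members must finish at the same length. With the larger α, the magnesium alloy tends to over-expand; the plates restrain it, putting the magnesium alloy in compression and the brass in tension. With no external load the two internal forces are equal and opposite, magnitude P.
Setting the final lengths equal and cancelling L: (α₁ − α₂)ΔT = P/(A₁E₁) + P/(A₂E₂).
|α₁ − α₂|·ΔT = 6.5×10⁻⁶ × 70 = 0.000455.
1/(A₁E₁) + 1/(A₂E₂) = 1/(2050×44×10³) + 1/(1900×102×10³) = 1.625×10⁻⁸ N⁻¹.
P = 0.000455 / 1.625×10⁻⁸ = 28010 N = 28.01 kN.

P ≈ 28 kN (compressive in the magnesium alloy)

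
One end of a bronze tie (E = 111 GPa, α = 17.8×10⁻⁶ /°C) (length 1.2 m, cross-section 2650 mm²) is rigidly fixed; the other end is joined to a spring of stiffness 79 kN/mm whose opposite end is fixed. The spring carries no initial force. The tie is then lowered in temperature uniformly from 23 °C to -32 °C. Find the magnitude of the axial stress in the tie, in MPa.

Free thermal contraction: δ_free = αΔT L = 17.8×10⁻⁶ × 55 × 1200 = 1.175 mm.
Let P be the tensile force in the spring. The tie extends elastically by PL/(AE) and the spring stretches by P/k; together these equal δ_free.
P [ L/(AE) + 1/k ] = δ_free → P [ 1200/(2650×111×10³) + 1/(79×10³) ] = 1.175.
P = 1.175 / 1.674×10⁻⁵ = 70190 N.
σ = P/A = 70190/2650 = 26.49 MPa.

σ ≈ 26.5 MPa (tensile)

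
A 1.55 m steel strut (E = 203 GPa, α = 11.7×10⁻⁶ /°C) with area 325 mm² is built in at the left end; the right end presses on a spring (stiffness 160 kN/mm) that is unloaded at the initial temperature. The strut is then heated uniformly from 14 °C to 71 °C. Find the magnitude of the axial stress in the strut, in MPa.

If the spring were absent the strut would lengthen by αΔT L = 11.7×10⁻⁶ × 57 × 1550 = 1.034 mm.
Let P be the compressive force at the spring. The strut shortens elastically by PL/(AE) and the spring compresses by P/k; together these equal δ_free.
So P = δ_free / [L/(AE) + 1/k] = 1.034 / [ 1550/(325×203×10³) + 1/(160×10³) ].
P = 1.034 / 2.974×10⁻⁵ = 34750 N.
σ = P/A = 34750/325 = 106.9 MPa.

σ ≈ 107 MPa (compressive)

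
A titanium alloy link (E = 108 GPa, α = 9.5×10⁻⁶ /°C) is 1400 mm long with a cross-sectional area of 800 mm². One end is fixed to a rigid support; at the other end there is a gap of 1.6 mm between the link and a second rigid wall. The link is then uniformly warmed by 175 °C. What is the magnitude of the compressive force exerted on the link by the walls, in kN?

If the wall were absent the link would grow by αΔT L = 9.5×10⁻⁶ × 175 × 1400 = 2.327 mm.
The gap closes (δ_free > 1.6 mm) and the wall then resists a further 2.327 − 1.6 = 0.7275 mm of expansion.
Compatibility: PL/(AE) = 0.7275 mm, so σ = P/A = E × (0.7275/1400) = 56.12 MPa.
Force on the wall = σA = 56.12 × 800 mm² = 44.9 kN.

P ≈ 44.9 kN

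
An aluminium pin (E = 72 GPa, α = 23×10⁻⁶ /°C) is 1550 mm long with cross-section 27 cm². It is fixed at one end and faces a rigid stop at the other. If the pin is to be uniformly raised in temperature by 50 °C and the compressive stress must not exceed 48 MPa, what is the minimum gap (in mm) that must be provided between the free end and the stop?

g ≈ 0.749 mm

Free expansion if unrestrained: δ_free = αΔT L = 23×10⁻⁶ × 50 × 1550 = 1.782 mm.
At the allowable stress the elastic shortening the wall may impose is σL/E = 48 × 1550 / (72×10³) = 1.033 mm.
The gap must absorb the remainder: g_min = 1.782 − 1.033 = 0.7492 mm.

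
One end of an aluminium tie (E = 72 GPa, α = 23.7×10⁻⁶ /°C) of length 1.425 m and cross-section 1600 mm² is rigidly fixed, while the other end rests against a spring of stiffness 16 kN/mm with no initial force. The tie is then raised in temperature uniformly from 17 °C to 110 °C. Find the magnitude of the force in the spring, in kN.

P ≈ 42 kN

Free thermal expansion: δ_free = αΔT L = 23.7×10⁻⁶ × 93 × 1425 = 3.141 mm.
With a force P in the spring, the elastic change of the tie is PL/(AE) and that of the spring is P/k; compatibility requires their sum to equal δ_free.
P [ L/(AE) + 1/k ] = δ_free → P [ 1425/(1600×72×10³) + 1/(16×10³) ] = 3.141.
P = 3.141 / 7.487×10⁻⁵ = 41950 N.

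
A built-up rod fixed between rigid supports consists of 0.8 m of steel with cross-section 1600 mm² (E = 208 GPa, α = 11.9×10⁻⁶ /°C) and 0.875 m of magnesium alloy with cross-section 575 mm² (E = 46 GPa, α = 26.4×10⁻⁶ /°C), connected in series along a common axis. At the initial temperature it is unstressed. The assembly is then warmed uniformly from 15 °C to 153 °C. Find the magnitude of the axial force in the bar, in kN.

If the supports were absent, the total length change would be Σ αᵢΔT Lᵢ = 11.9×10⁻⁶×138×800 + 26.4×10⁻⁶×138×875 = 4.502 mm.
Since the ends are fixed, an axial force P builds up, equal in every segment, with P · Σ Lᵢ/(AᵢEᵢ) = δ_free.
Σ Lᵢ/(AᵢEᵢ) = 800/(1600×208×10³) + 875/(575×46×10³) = 3.549×10⁻⁵ mm/N.
P = 4.502 / 3.549×10⁻⁵ = 126900 N = 126.9 kN, compressive.

P ≈ 127 kN (compressive)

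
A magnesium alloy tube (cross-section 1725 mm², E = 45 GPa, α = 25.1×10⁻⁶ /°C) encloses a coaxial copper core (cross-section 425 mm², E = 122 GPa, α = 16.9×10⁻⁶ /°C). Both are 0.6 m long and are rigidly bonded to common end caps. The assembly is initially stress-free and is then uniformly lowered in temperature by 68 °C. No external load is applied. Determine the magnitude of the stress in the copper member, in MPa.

σ ≈ 40.8 MPa (compressive)

Both members must finish at the same length. With the larger α, the magnesium alloy tends to over-contract; the plates restrain it, putting the magnesium alloy in tension and the copper in compression. With no external load the two internal forces are equal and opposite, magnitude P.
Compatibility of the two members (thermal + elastic change equal): (α₁ − α₂)ΔT = P·[1/(A₁E₁) + 1/(A₂E₂)].
|α₁ − α₂|·ΔT = 8.2×10⁻⁶ × 68 = 0.0005576.
1/(A₁E₁) + 1/(A₂E₂) = 1/(1725×45×10³) + 1/(425×122×10³) = 3.217×10⁻⁸ N⁻¹.
So P = 0.0005576 / 3.217×10⁻⁸ = 17.33 kN.
σ_{copper} = P/A₂ = 17330/425 = 40.78 MPa, compressive.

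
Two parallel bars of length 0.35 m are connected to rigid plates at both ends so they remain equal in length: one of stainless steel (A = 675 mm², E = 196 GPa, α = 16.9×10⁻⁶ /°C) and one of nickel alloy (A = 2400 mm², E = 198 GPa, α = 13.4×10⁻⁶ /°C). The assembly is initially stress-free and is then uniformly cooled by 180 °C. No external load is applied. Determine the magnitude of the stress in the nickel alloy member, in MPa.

σ ≈ 27.2 MPa (compressive)

Both members must finish at the same length. With the larger α, the stainless steel tends to over-contract; the plates restrain it, putting the stainless steel in tension and the nickel alloy in compression. With no external load the two internal forces are equal and opposite, magnitude P.
Equating the net (thermal + elastic) strains gives |α₁ − α₂|·ΔT = P·[1/(A₁E₁) + 1/(A₂E₂)].
|α₁ − α₂|·ΔT = 3.5×10⁻⁶ × 180 = 0.00063.
1/(A₁E₁) + 1/(A₂E₂) = 1/(675×196×10³) + 1/(2400×198×10³) = 9.663×10⁻⁹ N⁻¹.
P = 0.00063 / 9.663×10⁻⁹ = 65200 N = 65.2 kN.
σ_{nickel alloy} = P/A₂ = 65200/2400 = 27.17 MPa, compressive.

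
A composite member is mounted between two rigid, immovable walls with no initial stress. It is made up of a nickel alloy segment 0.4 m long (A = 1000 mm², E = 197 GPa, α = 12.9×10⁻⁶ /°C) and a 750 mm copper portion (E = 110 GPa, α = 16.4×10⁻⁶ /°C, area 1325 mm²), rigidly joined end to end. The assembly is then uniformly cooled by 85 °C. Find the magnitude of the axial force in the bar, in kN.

P ≈ 207 kN (tensile)

Free thermal contraction of the whole bar: Σ αᵢΔT Lᵢ = 12.9×10⁻⁶×85×400 + 16.4×10⁻⁶×85×750 = 1.484 mm.
The rigid supports impose zero overall length change; the single axial force P common to all segments must satisfy P Σ Lᵢ/(AᵢEᵢ) = δ_free.
The series flexibility is Σ Lᵢ/(AᵢEᵢ) = 400/(1000×197×10³) + 750/(1325×110×10³) = 7.176×10⁻⁶ mm/N.
So P = 1.484 / 7.176×10⁻⁶ = 206.8 kN, tensile.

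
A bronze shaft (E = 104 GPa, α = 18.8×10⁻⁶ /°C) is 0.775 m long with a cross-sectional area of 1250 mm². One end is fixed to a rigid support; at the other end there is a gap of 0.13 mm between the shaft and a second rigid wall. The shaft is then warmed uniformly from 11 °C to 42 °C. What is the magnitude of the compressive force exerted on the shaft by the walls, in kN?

P ≈ 54 kN

Free thermal elongation = αΔT L = 18.8×10⁻⁶ × 31 × 775 = 0.4517 mm.
This exceeds the 0.13 mm gap, so the wall pushes back. The portion of expansion that must be recovered elastically is δ_free − gap = 0.4517 − 0.13 = 0.3217 mm.
So σ = E(δ_free − g)/L = 104×10³ × 0.3217/775 = 43.17 MPa.
P = σA = 43.17 × 1250 = 53.96 kN.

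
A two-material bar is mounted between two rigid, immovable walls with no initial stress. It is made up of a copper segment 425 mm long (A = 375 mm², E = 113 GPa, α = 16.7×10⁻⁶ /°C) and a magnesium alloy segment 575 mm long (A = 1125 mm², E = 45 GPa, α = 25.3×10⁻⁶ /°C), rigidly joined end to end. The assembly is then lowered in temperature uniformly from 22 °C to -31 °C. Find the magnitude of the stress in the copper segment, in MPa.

If the supports were absent, the total length change would be Σ αᵢΔT Lᵢ = 16.7×10⁻⁶×53×425 + 25.3×10⁻⁶×53×575 = 1.147 mm.
The rigid supports impose zero overall length change; the single axial force P common to all segments must satisfy P Σ Lᵢ/(AᵢEᵢ) = δ_free.
Σ Lᵢ/(AᵢEᵢ) = 425/(375×113×10³) + 575/(1125×45×10³) = 2.139×10⁻⁵ mm/N.
P = 1.147 / 2.139×10⁻⁵ = 53640 N = 53.64 kN, tensile.
σ_{copper} = P / A = 53640 / 375 = 143 MPa.

σ ≈ 143 MPa (tensile)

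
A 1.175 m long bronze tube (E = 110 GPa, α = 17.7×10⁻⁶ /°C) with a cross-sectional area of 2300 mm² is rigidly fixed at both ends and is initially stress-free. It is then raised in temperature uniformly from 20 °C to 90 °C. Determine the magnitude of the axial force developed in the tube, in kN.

P ≈ 313 kN (compressive)

With zero net strain, σ = E·αΔT = 110 GPa × 17.7×10⁻⁶ × 70 = 136.3 MPa.
Axial force P = σA = 136.3 × 2300 = 313500 N = 313.5 kN, compressive.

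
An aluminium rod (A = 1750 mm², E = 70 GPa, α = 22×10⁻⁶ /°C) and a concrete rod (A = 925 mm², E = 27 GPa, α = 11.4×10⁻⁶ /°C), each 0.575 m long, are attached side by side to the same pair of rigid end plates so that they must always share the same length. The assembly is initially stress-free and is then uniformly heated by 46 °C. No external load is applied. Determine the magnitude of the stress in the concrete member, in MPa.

σ ≈ 10.9 MPa (tensile)

Equilibrium of a rigid end plate with no external load gives equal and opposite internal forces ±P in the two members. Since α_{aluminium} > α_{concrete}, heating drives the aluminium into compression and the concrete into tension.
Equating the net (thermal + elastic) strains gives |α₁ − α₂|·ΔT = P·[1/(A₁E₁) + 1/(A₂E₂)].
|α₁ − α₂|·ΔT = 10.6×10⁻⁶ × 46 = 0.0004876.
1/(A₁E₁) + 1/(A₂E₂) = 1/(1750×70×10³) + 1/(925×27×10³) = 4.82×10⁻⁸ N⁻¹.
So P = 0.0004876 / 4.82×10⁻⁸ = 10.12 kN.
σ_{concrete} = P/A₂ = 10120/925 = 10.94 MPa, tensile.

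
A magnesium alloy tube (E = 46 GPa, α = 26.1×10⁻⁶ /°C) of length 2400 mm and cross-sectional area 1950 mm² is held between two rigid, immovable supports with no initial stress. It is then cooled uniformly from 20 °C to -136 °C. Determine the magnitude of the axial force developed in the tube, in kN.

P ≈ 365 kN (tensile)

With zero net strain, σ = E·αΔT = 46 GPa × 26.1×10⁻⁶ × 156 = 187.3 MPa.
Then P = σA = 187.3 × 1950 mm² = 365.2 kN, tensile.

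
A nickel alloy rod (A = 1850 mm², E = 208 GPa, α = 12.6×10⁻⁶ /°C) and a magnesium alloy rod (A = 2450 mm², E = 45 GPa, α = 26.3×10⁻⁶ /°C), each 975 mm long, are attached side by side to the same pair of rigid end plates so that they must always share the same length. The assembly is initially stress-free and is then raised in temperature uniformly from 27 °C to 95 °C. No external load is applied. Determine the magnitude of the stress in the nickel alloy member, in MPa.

σ ≈ 43.2 MPa (tensile)

Equilibrium of a rigid end plate with no external load gives equal and opposite internal forces ±P in the two members. Since α_{magnesium alloy} > α_{nickel alloy}, heating drives the magnesium alloy into compression and the nickel alloy into tension.
Setting the final lengths equal and cancelling L: (α₁ − α₂)ΔT = P/(A₁E₁) + P/(A₂E₂).
|α₁ − α₂|·ΔT = 13.7×10⁻⁶ × 68 = 0.0009316.
1/(A₁E₁) + 1/(A₂E₂) = 1/(1850×208×10³) + 1/(2450×45×10³) = 1.167×10⁻⁸ N⁻¹.
So P = 0.0009316 / 1.167×10⁻⁸ = 79.84 kN.
σ_{nickel alloy} = P/A₁ = 79840/1850 = 43.15 MPa, tensile.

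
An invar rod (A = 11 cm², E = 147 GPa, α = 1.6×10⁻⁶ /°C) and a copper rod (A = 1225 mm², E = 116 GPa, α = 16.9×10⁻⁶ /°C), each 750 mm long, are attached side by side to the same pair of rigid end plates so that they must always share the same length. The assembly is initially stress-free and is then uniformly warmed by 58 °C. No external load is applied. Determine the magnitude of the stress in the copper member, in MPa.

σ ≈ 54.8 MPa (compressive)

Equilibrium of a rigid end plate with no external load gives equal and opposite internal forces ±P in the two members. Since α_{copper} > α_{invar}, heating drives the copper into compression and the invar into tension.
Compatibility of the two members (thermal + elastic change equal): (α₁ − α₂)ΔT = P·[1/(A₁E₁) + 1/(A₂E₂)].
|α₁ − α₂|·ΔT = 15.3×10⁻⁶ × 58 = 0.0008874.
1/(A₁E₁) + 1/(A₂E₂) = 1/(1100×147×10³) + 1/(1225×116×10³) = 1.322×10⁻⁸ N⁻¹.
P = 0.0008874 / 1.322×10⁻⁸ = 67120 N = 67.12 kN.
σ_{copper} = P/A₂ = 67120/1225 = 54.79 MPa, compressive.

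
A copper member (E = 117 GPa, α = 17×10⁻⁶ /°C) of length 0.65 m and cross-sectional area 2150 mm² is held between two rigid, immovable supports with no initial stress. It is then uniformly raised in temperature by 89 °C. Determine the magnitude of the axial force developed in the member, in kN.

The ends cannot move, so σ = EαΔT = 117×10³ × 17×10⁻⁶ × 89 = 177 MPa.
P = AEαΔT = 2150 × 117×10³ × 17×10⁻⁶ × 89 = 380.6 kN (compressive).

P ≈ 381 kN (compressive)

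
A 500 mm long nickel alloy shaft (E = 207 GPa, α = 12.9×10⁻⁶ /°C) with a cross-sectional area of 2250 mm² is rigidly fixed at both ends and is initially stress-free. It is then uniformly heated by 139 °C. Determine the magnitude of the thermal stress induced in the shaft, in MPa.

σ ≈ 371 MPa (compressive)

With length fixed, the mechanical strain must cancel the thermal strain αΔT = 12.9×10⁻⁶ × 139 = 1793.1×10⁻⁶.
σ = EαΔT = 207×10³ × 12.9×10⁻⁶ × 139 = 371.2 MPa (compressive; the shaft is trying to expand).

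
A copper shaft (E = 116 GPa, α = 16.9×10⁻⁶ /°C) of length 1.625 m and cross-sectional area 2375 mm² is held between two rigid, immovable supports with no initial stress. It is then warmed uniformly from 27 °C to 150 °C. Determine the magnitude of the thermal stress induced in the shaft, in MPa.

The supports are rigid, so the total axial strain is zero. The restrained thermal strain is ε = αΔT = 16.9×10⁻⁶ × 123 = 2078.7×10⁻⁶.
The stress required to suppress this strain is σ = Eε = 116×10³ × 2078.7×10⁻⁶ = 241.1 MPa, compressive since the shaft is trying to expand.

σ ≈ 241 MPa (compressive)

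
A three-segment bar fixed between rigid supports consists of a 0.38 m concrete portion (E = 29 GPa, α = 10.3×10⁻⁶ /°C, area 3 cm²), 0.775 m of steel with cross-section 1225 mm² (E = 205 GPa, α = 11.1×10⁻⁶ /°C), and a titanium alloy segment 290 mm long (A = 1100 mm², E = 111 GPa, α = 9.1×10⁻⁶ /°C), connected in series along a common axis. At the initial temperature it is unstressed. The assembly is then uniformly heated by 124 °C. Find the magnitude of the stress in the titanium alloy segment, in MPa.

With the walls removed the bar would change length by δ_free = Σ αᵢΔT Lᵢ = 10.3×10⁻⁶×124×380 + 11.1×10⁻⁶×124×775 + 9.1×10⁻⁶×124×290 = 1.879 mm.
Since the ends are fixed, an axial force P builds up, equal in every segment, with P · Σ Lᵢ/(AᵢEᵢ) = δ_free.
Σ Lᵢ/(AᵢEᵢ) = 380/(300×29×10³) + 775/(1225×205×10³) + 290/(1100×111×10³) = 4.914×10⁻⁵ mm/N.
So P = 1.879 / 4.914×10⁻⁵ = 38.24 kN, compressive.
σ_{titanium alloy} = P / A = 38240 / 1100 = 34.77 MPa.

σ ≈ 34.8 MPa (compressive)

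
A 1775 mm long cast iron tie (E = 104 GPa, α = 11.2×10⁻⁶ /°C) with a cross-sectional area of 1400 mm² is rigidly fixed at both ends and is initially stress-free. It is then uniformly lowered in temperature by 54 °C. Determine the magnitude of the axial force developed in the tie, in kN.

P ≈ 88.1 kN (tensile)

Full restraint means ε = 0, so the stress is σ = EαΔT = 104×10³ × 11.2×10⁻⁶ × 54 = 62.9 MPa.
Axial force P = σA = 62.9 × 1400 = 88060 N = 88.06 kN, tensile.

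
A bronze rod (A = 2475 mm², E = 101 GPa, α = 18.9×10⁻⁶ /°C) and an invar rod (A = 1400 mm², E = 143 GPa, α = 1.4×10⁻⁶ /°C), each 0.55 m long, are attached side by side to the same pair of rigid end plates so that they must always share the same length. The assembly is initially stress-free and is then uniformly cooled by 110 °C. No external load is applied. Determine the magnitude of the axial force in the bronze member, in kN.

P ≈ 214 kN (tensile in the bronze)

Equilibrium of a rigid end plate with no external load gives equal and opposite internal forces ±P in the two members. Since α_{bronze} > α_{invar}, cooling drives the bronze into tension and the invar into compression.
Compatibility of the two members (thermal + elastic change equal): (α₁ − α₂)ΔT = P·[1/(A₁E₁) + 1/(A₂E₂)].
|α₁ − α₂|·ΔT = 17.5×10⁻⁶ × 110 = 0.001925.
1/(A₁E₁) + 1/(A₂E₂) = 1/(2475×101×10³) + 1/(1400×143×10³) = 8.995×10⁻⁹ N⁻¹.
P = 0.001925 / 8.995×10⁻⁹ = 214000 N = 214 kN.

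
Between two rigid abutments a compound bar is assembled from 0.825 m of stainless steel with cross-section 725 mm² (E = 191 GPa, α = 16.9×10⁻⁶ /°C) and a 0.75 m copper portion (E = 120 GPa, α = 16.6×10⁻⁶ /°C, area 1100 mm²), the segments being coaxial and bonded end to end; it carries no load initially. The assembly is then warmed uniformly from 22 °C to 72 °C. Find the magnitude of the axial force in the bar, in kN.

P ≈ 113 kN (compressive)

If the supports were absent, the total length change would be Σ αᵢΔT Lᵢ = 16.9×10⁻⁶×50×825 + 16.6×10⁻⁶×50×750 = 1.32 mm.
The rigid supports impose zero overall length change; the single axial force P common to all segments must satisfy P Σ Lᵢ/(AᵢEᵢ) = δ_free.
The series flexibility is Σ Lᵢ/(AᵢEᵢ) = 825/(725×191×10³) + 750/(1100×120×10³) = 1.164×10⁻⁵ mm/N.
So P = 1.32 / 1.164×10⁻⁵ = 113.4 kN, compressive.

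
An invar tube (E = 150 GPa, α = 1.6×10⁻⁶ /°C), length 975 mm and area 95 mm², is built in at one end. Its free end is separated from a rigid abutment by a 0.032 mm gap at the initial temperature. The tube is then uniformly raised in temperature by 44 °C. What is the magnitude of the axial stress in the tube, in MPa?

σ ≈ 5.64 MPa (compressive)

If the wall were absent the tube would grow by αΔT L = 1.6×10⁻⁶ × 44 × 975 = 0.06864 mm.
After closing the 0.032 mm clearance, 0.06864 − 0.032 = 0.03664 mm of expansion remains to be suppressed by the wall.
That suppressed elongation corresponds to σ = E·Δ/L = 150×10³ × 0.03664/975 = 5.637 MPa.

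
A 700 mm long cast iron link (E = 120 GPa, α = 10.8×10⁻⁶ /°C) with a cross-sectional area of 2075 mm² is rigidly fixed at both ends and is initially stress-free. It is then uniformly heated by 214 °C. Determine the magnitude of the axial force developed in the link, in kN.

Full restraint means ε = 0, so the stress is σ = EαΔT = 120×10³ × 10.8×10⁻⁶ × 214 = 277.3 MPa.
P = AEαΔT = 2075 × 120×10³ × 10.8×10⁻⁶ × 214 = 575.5 kN (compressive).

P ≈ 575 kN (compressive)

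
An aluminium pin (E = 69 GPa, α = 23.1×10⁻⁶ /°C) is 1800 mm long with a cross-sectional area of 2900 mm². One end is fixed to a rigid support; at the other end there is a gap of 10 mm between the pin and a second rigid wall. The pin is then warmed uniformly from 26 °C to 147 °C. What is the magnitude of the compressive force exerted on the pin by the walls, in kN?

P ≈ 0 kN

If the wall were absent the pin would grow by αΔT L = 23.1×10⁻⁶ × 121 × 1800 = 5.031 mm.
This is smaller than the 10 mm clearance, so the pin expands freely without reaching the stop — the stress is zero.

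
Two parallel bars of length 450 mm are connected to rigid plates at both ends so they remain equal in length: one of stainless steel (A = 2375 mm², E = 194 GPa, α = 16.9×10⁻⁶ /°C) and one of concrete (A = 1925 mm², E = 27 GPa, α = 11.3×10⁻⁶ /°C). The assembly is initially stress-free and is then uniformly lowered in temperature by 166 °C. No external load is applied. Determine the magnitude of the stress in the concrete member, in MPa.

σ ≈ 22.6 MPa (compressive)

The stainless steel has the larger α, so on cooling it would change length more than the concrete if both were free. The rigid plates force a common final length, so the stainless steel is put into tension and the concrete into compression, with equal and opposite forces P (no external load).
Compatibility of the two members (thermal + elastic change equal): (α₁ − α₂)ΔT = P·[1/(A₁E₁) + 1/(A₂E₂)].
|α₁ − α₂|·ΔT = 5.6×10⁻⁶ × 166 = 0.0009296.
1/(A₁E₁) + 1/(A₂E₂) = 1/(2375×194×10³) + 1/(1925×27×10³) = 2.141×10⁻⁸ N⁻¹.
So P = 0.0009296 / 2.141×10⁻⁸ = 43.42 kN.
σ_{concrete} = P/A₂ = 43420/1925 = 22.55 MPa, compressive.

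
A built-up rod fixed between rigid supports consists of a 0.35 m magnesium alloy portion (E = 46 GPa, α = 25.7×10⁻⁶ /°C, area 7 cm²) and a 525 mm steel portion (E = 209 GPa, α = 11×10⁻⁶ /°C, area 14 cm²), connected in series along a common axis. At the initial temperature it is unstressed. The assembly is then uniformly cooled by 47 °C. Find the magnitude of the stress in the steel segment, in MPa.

With the walls removed the bar would change length by δ_free = Σ αᵢΔT Lᵢ = 25.7×10⁻⁶×47×350 + 11×10⁻⁶×47×525 = 0.6942 mm.
Since the ends are fixed, an axial force P builds up, equal in every segment, with P · Σ Lᵢ/(AᵢEᵢ) = δ_free.
The series flexibility is Σ Lᵢ/(AᵢEᵢ) = 350/(700×46×10³) + 525/(1400×209×10³) = 1.266×10⁻⁵ mm/N.
Hence P = δ_free / Σ(L/AE) = 0.6942/1.266×10⁻⁵ = 54.82 kN (tensile).
σ_{steel} = P / A = 54820 / 1400 = 39.15 MPa.

σ ≈ 39.2 MPa (tensile)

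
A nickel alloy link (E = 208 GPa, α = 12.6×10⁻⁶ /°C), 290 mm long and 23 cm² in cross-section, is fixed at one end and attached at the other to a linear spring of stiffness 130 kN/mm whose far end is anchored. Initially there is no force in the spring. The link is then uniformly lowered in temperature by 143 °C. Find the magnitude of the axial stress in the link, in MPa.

If the spring were absent the link would shorten by αΔT L = 12.6×10⁻⁶ × 143 × 290 = 0.5225 mm.
Let P be the tensile force in the spring. The link extends elastically by PL/(AE) and the spring stretches by P/k; together these equal δ_free.
P [ L/(AE) + 1/k ] = δ_free → P [ 290/(2300×208×10³) + 1/(130×10³) ] = 0.5225.
P = 0.5225 / 8.298×10⁻⁶ = 62970 N.
σ = P/A = 62970/2300 = 27.38 MPa.

σ ≈ 27.4 MPa (tensile)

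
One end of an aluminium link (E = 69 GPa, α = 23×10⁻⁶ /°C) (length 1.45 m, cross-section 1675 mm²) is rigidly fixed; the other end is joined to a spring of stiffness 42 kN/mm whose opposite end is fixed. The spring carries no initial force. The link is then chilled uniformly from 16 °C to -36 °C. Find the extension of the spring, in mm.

Free thermal contraction: δ_free = αΔT L = 23×10⁻⁶ × 52 × 1450 = 1.734 mm.
With a force P in the spring, the elastic change of the link is PL/(AE) and that of the spring is P/k; compatibility requires their sum to equal δ_free.
P [ L/(AE) + 1/k ] = δ_free → P [ 1450/(1675×69×10³) + 1/(42×10³) ] = 1.734.
P = 1.734 / 3.636×10⁻⁵ = 47700 N.
Spring extension = P/k = 47700/(42×10³) = 1.136 mm.

δ ≈ 1.14 mm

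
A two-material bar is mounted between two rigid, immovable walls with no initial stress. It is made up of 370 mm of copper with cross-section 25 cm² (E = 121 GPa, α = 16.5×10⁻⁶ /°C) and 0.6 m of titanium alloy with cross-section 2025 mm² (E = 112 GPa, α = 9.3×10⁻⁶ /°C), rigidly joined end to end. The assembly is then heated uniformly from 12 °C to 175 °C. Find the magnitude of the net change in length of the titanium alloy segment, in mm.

Free thermal expansion of the whole bar: Σ αᵢΔT Lᵢ = 16.5×10⁻⁶×163×370 + 9.3×10⁻⁶×163×600 = 1.905 mm.
Since the ends are fixed, an axial force P builds up, equal in every segment, with P · Σ Lᵢ/(AᵢEᵢ) = δ_free.
Σ Lᵢ/(AᵢEᵢ) = 370/(2500×121×10³) + 600/(2025×112×10³) = 3.869×10⁻⁶ mm/N.
So P = 1.905 / 3.869×10⁻⁶ = 492.3 kN, compressive.
For the titanium alloy segment, free thermal change = 9.3×10⁻⁶×163×600 = 0.9095 mm and elastic change from P = 492300×600/(2025×112×10³) = 1.302 mm; these oppose, so the net change is 0.393 mm (segment shortens).

|ΔL| ≈ 0.393 mm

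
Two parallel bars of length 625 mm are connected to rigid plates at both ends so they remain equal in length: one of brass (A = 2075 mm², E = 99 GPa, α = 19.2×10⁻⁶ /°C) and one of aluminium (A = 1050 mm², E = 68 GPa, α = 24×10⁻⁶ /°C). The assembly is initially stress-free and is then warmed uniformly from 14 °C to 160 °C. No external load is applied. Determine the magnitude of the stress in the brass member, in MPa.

Equilibrium of a rigid end plate with no external load gives equal and opposite internal forces ±P in the two members. Since α_{aluminium} > α_{brass}, heating drives the aluminium into compression and the brass into tension.
Setting the final lengths equal and cancelling L: (α₁ − α₂)ΔT = P/(A₁E₁) + P/(A₂E₂).
|α₁ − α₂|·ΔT = 4.8×10⁻⁶ × 146 = 0.0007008.
1/(A₁E₁) + 1/(A₂E₂) = 1/(2075×99×10³) + 1/(1050×68×10³) = 1.887×10⁻⁸ N⁻¹.
So P = 0.0007008 / 1.887×10⁻⁸ = 37.13 kN.
σ_{brass} = P/A₁ = 37130/2075 = 17.89 MPa, tensile.

σ ≈ 17.9 MPa (tensile)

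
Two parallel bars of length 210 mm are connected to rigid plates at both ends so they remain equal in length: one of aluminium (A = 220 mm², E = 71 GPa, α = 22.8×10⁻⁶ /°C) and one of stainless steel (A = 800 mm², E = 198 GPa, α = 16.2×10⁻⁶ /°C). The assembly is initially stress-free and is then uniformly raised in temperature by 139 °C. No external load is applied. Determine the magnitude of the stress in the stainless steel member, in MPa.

The aluminium has the larger α, so on heating it would change length more than the stainless steel if both were free. The rigid plates force a common final length, so the aluminium is put into compression and the stainless steel into tension, with equal and opposite forces P (no external load).
Compatibility of the two members (thermal + elastic change equal): (α₁ − α₂)ΔT = P·[1/(A₁E₁) + 1/(A₂E₂)].
|α₁ − α₂|·ΔT = 6.6×10⁻⁶ × 139 = 0.0009174.
1/(A₁E₁) + 1/(A₂E₂) = 1/(220×71×10³) + 1/(800×198×10³) = 7.033×10⁻⁸ N⁻¹.
P = 0.0009174 / 7.033×10⁻⁸ = 13040 N = 13.04 kN.
σ_{stainless steel} = P/A₂ = 13040/800 = 16.3 MPa, tensile.

σ ≈ 16.3 MPa (tensile)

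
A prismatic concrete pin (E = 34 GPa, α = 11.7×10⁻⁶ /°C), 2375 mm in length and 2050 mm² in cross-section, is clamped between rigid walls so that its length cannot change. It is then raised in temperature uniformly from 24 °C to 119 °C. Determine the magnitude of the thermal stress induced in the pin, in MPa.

σ ≈ 37.8 MPa (compressive)

Because both ends are immovable the net strain is zero, and the suppressed thermal strain is αΔT = 11.7×10⁻⁶ × 95 = 1111.5×10⁻⁶.
The stress required to suppress this strain is σ = Eε = 34×10³ × 1111.5×10⁻⁶ = 37.79 MPa, compressive since the pin is trying to expand.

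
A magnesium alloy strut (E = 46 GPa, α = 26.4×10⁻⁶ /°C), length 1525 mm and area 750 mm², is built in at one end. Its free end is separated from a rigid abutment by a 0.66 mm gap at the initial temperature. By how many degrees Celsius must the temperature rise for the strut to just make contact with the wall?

ΔT ≈ 16.4 °C

Contact occurs when the free expansion equals the gap: αΔT L = 0.66 mm.
ΔT = 0.66 / (26.4×10⁻⁶ × 1525) = 16.39 °C.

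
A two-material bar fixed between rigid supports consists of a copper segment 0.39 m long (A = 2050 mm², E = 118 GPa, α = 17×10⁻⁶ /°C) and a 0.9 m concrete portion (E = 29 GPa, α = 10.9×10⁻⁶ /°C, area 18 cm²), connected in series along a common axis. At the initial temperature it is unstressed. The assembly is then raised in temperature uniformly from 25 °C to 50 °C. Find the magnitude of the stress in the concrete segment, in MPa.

If the supports were absent, the total length change would be Σ αᵢΔT Lᵢ = 17×10⁻⁶×25×390 + 10.9×10⁻⁶×25×900 = 0.411 mm.
The rigid supports impose zero overall length change; the single axial force P common to all segments must satisfy P Σ Lᵢ/(AᵢEᵢ) = δ_free.
Σ Lᵢ/(AᵢEᵢ) = 390/(2050×118×10³) + 900/(1800×29×10³) = 1.885×10⁻⁵ mm/N.
Hence P = δ_free / Σ(L/AE) = 0.411/1.885×10⁻⁵ = 21.8 kN (compressive).
σ_{concrete} = P / A = 21800 / 1800 = 12.11 MPa.

σ ≈ 12.1 MPa (compressive)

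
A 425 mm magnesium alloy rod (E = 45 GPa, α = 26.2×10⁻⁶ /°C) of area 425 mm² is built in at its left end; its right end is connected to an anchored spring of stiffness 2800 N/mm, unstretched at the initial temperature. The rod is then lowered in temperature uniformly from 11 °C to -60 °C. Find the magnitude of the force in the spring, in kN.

Free thermal contraction: δ_free = αΔT L = 26.2×10⁻⁶ × 71 × 425 = 0.7906 mm.
Let P be the tensile force in the spring. The rod extends elastically by PL/(AE) and the spring stretches by P/k; together these equal δ_free.
So P = δ_free / [L/(AE) + 1/k] = 0.7906 / [ 425/(425×45×10³) + 1/(2800) ].
P = 0.7906 / 0.0003794 = 2084 N.

P ≈ 2.08 kN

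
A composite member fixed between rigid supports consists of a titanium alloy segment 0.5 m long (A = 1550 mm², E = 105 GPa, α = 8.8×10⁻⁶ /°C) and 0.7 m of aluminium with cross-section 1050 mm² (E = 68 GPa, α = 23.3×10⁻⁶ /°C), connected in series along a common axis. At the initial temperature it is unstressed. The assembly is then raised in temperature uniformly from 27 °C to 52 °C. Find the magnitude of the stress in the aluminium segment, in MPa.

σ ≈ 38.3 MPa (compressive)

Free thermal expansion of the whole bar: Σ αᵢΔT Lᵢ = 8.8×10⁻⁶×25×500 + 23.3×10⁻⁶×25×700 = 0.5178 mm.
Since the ends are fixed, an axial force P builds up, equal in every segment, with P · Σ Lᵢ/(AᵢEᵢ) = δ_free.
The series flexibility is Σ Lᵢ/(AᵢEᵢ) = 500/(1550×105×10³) + 700/(1050×68×10³) = 1.288×10⁻⁵ mm/N.
P = 0.5178 / 1.288×10⁻⁵ = 40210 N = 40.21 kN, compressive.
σ_{aluminium} = P / A = 40210 / 1050 = 38.3 MPa.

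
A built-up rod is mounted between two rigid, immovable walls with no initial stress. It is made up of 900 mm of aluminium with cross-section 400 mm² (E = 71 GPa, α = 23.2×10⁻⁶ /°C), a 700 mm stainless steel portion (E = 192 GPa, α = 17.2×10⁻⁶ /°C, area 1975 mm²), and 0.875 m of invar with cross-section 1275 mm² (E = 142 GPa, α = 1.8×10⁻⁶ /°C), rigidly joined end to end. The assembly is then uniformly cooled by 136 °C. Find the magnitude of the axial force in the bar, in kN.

P ≈ 122 kN (tensile)

Free thermal contraction of the whole bar: Σ αᵢΔT Lᵢ = 23.2×10⁻⁶×136×900 + 17.2×10⁻⁶×136×700 + 1.8×10⁻⁶×136×875 = 4.691 mm.
The rigid supports impose zero overall length change; the single axial force P common to all segments must satisfy P Σ Lᵢ/(AᵢEᵢ) = δ_free.
The series flexibility is Σ Lᵢ/(AᵢEᵢ) = 900/(400×71×10³) + 700/(1975×192×10³) + 875/(1275×142×10³) = 3.837×10⁻⁵ mm/N.
So P = 4.691 / 3.837×10⁻⁵ = 122.3 kN, tensile.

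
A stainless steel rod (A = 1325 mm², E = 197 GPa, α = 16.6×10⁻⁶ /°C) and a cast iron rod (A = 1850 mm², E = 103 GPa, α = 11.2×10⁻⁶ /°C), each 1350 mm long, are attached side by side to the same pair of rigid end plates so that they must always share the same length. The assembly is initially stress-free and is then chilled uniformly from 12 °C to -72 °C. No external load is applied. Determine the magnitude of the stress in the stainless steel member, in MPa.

σ ≈ 37.7 MPa (tensile)

Both members must finish at the same length. With the larger α, the stainless steel tends to over-contract; the plates restrain it, putting the stainless steel in tension and the cast iron in compression. With no external load the two internal forces are equal and opposite, magnitude P.
Compatibility of the two members (thermal + elastic change equal): (α₁ − α₂)ΔT = P·[1/(A₁E₁) + 1/(A₂E₂)].
|α₁ − α₂|·ΔT = 5.4×10⁻⁶ × 84 = 0.0004536.
1/(A₁E₁) + 1/(A₂E₂) = 1/(1325×197×10³) + 1/(1850×103×10³) = 9.079×10⁻⁹ N⁻¹.
P = 0.0004536 / 9.079×10⁻⁹ = 49960 N = 49.96 kN.
σ_{stainless steel} = P/A₁ = 49960/1325 = 37.71 MPa, tensile.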